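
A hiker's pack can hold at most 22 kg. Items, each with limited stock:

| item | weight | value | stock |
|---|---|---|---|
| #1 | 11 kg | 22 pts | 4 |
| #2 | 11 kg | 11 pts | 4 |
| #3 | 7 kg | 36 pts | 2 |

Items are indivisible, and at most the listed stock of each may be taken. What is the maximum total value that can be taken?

72 pts

Top feasible selections:
- 2×#3: weight 14, value 72
- 1×#1 + 1×#3: weight 18, value 58
- 1×#2 + 1×#3: weight 18, value 47
- 2×#1: weight 22, value 44
Best: 72 pts.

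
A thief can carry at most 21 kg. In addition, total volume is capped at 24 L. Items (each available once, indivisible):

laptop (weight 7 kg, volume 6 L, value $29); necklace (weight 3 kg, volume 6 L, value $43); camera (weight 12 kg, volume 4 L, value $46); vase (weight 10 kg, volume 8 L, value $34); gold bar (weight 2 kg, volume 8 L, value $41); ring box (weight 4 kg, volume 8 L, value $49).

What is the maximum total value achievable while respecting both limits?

Feasible sets respecting both limits:
- necklace+camera+ring box: weight 19, volume 18, value 138
- camera+gold bar+ring box: weight 18, volume 20, value 136
- necklace+gold bar+ring box: weight 9, volume 22, value 133
Best: $138.

$138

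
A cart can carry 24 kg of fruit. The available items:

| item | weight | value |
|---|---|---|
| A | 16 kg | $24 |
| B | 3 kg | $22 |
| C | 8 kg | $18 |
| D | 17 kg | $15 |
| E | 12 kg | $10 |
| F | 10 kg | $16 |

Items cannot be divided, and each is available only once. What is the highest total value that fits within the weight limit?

$56

Check high-value combinations within 24 kg:
- B+C+F: weight 3+8+10=21, value 22+18+16=56
- B+C+E: weight 3+8+12=23, value 22+18+10=50
- A+B: weight 16+3=19, value 24+22=46
Best: $56.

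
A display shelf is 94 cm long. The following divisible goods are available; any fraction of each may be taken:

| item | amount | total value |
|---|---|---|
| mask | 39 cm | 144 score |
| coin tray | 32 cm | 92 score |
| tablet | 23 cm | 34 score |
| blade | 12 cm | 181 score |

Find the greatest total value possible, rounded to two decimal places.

Take in order of value per unit:
- blade (181/12 per unit): all 12 → value 181, running total 181.00
- mask (144/39 per unit): all 39 → value 144, running total 325.00
- coin tray (92/32 per unit): all 32 → value 92, running total 417.00
- tablet (34/23 per unit): 11 of 23 → value 11×34/23 = 16.2609, running total 433.26
Total 433.26.

433.26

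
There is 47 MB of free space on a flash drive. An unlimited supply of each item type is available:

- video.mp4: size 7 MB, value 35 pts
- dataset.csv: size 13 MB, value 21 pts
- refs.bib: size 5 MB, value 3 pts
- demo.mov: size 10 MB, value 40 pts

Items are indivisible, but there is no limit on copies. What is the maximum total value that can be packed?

215 pts

Best value-per-unit is video.mp4 at 35/7; filling with it alone gives 6×35 = 210.
Optimal mix: 5×video.mp4 + 1×demo.mov → size 45, value 215.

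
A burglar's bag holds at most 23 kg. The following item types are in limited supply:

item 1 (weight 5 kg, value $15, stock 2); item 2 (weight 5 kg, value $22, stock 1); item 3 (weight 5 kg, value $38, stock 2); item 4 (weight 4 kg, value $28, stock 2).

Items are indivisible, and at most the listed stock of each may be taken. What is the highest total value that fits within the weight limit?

Best selections within weight 23 and stock limits:
- 1×item 2 + 2×item 3 + 2×item 4: weight 23, value 154
- 1×item 1 + 2×item 3 + 2×item 4: weight 23, value 147
- 2×item 3 + 2×item 4: weight 18, value 132
Best: $154.

$154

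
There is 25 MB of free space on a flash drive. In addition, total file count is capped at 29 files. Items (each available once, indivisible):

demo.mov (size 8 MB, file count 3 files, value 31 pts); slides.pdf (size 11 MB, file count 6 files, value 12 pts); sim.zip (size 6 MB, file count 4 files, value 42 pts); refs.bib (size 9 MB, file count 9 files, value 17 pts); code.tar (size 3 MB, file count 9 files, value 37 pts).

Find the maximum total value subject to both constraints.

110 pts

Feasible sets respecting both limits:
- demo.mov+sim.zip+code.tar: size 17, file count 16, value 110
- sim.zip+refs.bib+code.tar: size 18, file count 22, value 96
- slides.pdf+sim.zip+code.tar: size 20, file count 19, value 91
- demo.mov+sim.zip+refs.bib: size 23, file count 16, value 90
Best: 110 pts.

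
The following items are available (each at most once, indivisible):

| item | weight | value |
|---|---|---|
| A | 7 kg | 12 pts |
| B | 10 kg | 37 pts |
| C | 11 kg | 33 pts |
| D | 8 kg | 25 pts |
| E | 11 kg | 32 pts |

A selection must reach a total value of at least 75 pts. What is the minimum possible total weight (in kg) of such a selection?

Subsets with value ≥ 75, sorted by total weight:
- A+B+C: weight 28, value 82
- A+B+E: weight 28, value 81
- B+C+D: weight 29, value 95
- B+D+E: weight 29, value 94
Minimum weight: 28 kg.

28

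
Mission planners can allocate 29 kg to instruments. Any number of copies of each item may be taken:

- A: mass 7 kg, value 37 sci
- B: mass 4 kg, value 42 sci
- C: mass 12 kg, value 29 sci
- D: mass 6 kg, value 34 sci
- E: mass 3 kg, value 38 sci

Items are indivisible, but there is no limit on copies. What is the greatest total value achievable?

Best value-per-unit is E at 38/3; filling with it alone gives 9×38 = 342.
Optimal mix: 2×B + 7×E → mass 29, value 350.

350 sci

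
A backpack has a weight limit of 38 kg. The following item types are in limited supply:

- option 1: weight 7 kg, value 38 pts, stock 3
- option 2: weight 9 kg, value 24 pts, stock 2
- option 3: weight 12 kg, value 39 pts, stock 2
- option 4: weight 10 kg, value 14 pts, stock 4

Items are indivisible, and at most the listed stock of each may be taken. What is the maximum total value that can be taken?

Top feasible selections:
- 2×option 1 + 2×option 3: weight 38, value 154
- 3×option 1 + 1×option 3: weight 33, value 153
Best: 154 pts.

154 pts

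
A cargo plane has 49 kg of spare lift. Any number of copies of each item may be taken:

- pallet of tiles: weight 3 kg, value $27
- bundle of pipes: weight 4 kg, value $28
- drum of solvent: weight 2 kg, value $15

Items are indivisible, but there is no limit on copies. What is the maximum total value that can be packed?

$435

Best value-per-unit is pallet of tiles at 27/3; filling with it alone gives 16×27 = 432.
Optimal mix: 15×pallet of tiles + 2×drum of solvent → weight 49, value 435.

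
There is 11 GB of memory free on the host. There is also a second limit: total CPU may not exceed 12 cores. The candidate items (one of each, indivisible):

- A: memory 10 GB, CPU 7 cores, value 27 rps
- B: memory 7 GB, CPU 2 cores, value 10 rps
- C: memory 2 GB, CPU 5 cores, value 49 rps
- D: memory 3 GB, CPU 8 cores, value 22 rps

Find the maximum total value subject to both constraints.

Feasible sets respecting both limits:
- B+C: memory 9, CPU 7, value 59
- C: memory 2, CPU 5, value 49
- B+D: memory 10, CPU 10, value 32
- A: memory 10, CPU 7, value 27
Best: 59 rps.

59 rps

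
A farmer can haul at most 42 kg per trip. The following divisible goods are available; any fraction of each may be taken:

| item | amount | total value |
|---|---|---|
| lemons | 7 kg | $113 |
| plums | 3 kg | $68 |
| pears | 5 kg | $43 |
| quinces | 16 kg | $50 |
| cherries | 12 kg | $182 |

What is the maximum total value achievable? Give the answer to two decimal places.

452.88

Take in order of value per unit:
- plums (68/3 per unit): all 3 → value 68, running total 68.00
- lemons (113/7 per unit): all 7 → value 113, running total 181.00
- cherries (182/12 per unit): all 12 → value 182, running total 363.00
- pears (43/5 per unit): all 5 → value 43, running total 406.00
- quinces (50/16 per unit): 15 of 16 → value 15×50/16 = 46.8750, running total 452.88
Total 452.88.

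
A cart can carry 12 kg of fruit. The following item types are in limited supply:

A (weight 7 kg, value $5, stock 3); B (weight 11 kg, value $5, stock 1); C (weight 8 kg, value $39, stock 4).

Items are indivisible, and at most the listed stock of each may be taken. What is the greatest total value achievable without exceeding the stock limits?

Top feasible selections:
- 1×C: weight 8, value 39
- 1×A: weight 7, value 5
- 1×B: weight 11, value 5
Best: $39.

$39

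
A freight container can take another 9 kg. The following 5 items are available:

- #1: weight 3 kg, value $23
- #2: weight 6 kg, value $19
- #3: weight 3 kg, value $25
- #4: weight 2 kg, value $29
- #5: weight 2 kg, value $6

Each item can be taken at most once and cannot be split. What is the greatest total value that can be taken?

Check high-value combinations within 9 kg:
- #1+#3+#4: weight 3+3+2=8, value 23+25+29=77
- #3+#4+#5: weight 3+2+2=7, value 25+29+6=60
- #1+#4+#5: weight 3+2+2=7, value 23+29+6=58
- #3+#4: weight 3+2=5, value 25+29=54
- #1+#3+#5: weight 3+3+2=8, value 23+25+6=54
Best: $77.

$77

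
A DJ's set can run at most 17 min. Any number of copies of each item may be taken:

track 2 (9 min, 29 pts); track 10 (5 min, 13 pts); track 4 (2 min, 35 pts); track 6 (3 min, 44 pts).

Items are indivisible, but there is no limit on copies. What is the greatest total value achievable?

Best value-per-unit is track 4 at 35/2; filling with it alone gives 8×35 = 280.
Optimal mix: 7×track 4 + 1×track 6 → duration 17, value 289.

289 pts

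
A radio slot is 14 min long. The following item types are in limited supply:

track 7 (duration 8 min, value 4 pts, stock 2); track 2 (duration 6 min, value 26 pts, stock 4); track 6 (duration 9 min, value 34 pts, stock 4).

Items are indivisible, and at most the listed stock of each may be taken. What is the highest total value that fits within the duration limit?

52 pts

Best selections within duration 14 and stock limits:
- 2×track 2: duration 12, value 52
- 1×track 6: duration 9, value 34
- 1×track 7 + 1×track 2: duration 14, value 30
- 1×track 2: duration 6, value 26
Best: 52 pts.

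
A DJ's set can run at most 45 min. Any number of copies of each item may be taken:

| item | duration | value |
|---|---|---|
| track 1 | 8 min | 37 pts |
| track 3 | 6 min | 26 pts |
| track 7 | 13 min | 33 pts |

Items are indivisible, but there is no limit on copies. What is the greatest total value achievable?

Best value-per-unit is track 1 at 37/8; filling with it alone gives 5×37 = 185.
Optimal mix: 4×track 1 + 2×track 3 → duration 44, value 200.

200 pts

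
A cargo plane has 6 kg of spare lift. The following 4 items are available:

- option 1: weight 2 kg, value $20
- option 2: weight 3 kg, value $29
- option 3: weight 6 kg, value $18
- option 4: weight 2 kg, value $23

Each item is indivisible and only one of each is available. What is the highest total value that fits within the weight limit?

$52

This is a 0/1 knapsack; check combinations near the capacity.
- option 2+option 4: weight 3+2=5, value 29+23=52
- option 1+option 2: weight 2+3=5, value 20+29=49
- option 1+option 4: weight 2+2=4, value 20+23=43
Best: $52.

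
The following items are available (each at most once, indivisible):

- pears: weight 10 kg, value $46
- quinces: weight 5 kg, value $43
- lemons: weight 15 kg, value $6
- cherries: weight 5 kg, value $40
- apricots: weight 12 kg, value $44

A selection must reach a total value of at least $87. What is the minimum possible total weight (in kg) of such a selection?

Subsets with value ≥ 87, sorted by total weight:
- pears+quinces: weight 15, value 89
- quinces+apricots: weight 17, value 87
- pears+quinces+cherries: weight 20, value 129
- quinces+cherries+apricots: weight 22, value 127
Minimum weight: 15 kg.

15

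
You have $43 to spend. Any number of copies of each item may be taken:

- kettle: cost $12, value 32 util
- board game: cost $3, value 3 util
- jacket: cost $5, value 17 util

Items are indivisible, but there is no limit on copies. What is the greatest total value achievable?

139 util

Best value-per-unit is jacket at 17/5; filling with it alone gives 8×17 = 136.
Optimal mix: 1×board game + 8×jacket → cost 43, value 139.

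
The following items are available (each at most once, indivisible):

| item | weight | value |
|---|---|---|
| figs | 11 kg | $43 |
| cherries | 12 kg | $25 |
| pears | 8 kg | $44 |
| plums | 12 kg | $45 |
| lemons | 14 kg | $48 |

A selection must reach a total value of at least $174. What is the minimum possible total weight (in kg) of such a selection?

45

Subsets with value ≥ 174, sorted by total weight:
- figs+pears+plums+lemons: weight 45, value 180
- figs+cherries+pears+plums+lemons: weight 57, value 205
Minimum weight: 45 kg.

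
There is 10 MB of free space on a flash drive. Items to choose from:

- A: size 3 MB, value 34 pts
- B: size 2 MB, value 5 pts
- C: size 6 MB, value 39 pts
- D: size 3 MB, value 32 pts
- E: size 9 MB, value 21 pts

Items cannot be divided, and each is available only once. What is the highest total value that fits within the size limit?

73 pts

Check high-value combinations within 10 MB:
- A+C: size 3+6=9, value 34+39=73
- A+B+D: size 3+2+3=8, value 34+5+32=71
- C+D: size 6+3=9, value 39+32=71
- A+D: size 3+3=6, value 34+32=66
- B+C: size 2+6=8, value 5+39=44
Best: 73 pts.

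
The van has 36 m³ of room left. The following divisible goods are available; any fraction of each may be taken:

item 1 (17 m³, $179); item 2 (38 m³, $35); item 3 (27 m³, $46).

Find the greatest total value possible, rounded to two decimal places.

Take in order of value per unit:
- item 1 (179/17 per unit): all 17 → value 179, running total 179.00
- item 3 (46/27 per unit): 19 of 27 → value 19×46/27 = 32.3704, running total 211.37
Total 211.37.

211.37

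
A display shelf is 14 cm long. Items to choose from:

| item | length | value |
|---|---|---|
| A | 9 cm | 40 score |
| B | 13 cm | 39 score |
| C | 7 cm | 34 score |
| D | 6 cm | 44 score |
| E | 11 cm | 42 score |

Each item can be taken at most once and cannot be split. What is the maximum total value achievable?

Check high-value combinations within 14 cm:
- C+D: length 7+6=13, value 34+44=78
- D: length 6, value 44
- E: length 11, value 42
- A: length 9, value 40
Best: 78 score.

78 score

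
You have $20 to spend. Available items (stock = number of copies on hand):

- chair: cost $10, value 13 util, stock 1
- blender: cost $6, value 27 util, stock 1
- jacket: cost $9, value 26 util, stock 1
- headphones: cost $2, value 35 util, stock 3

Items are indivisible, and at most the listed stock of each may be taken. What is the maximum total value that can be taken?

132 util

Best selections within cost 20 and stock limits:
- 1×blender + 3×headphones: cost 12, value 132
- 1×jacket + 3×headphones: cost 15, value 131
Best: 132 util.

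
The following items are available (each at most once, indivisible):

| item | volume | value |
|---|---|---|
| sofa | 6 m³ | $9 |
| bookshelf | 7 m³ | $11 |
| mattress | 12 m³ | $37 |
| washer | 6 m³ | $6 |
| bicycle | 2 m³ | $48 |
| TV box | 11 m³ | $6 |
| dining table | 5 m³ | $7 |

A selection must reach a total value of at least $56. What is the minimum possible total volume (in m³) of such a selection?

Subsets with value ≥ 56, sorted by total volume:
- sofa+bicycle: volume 8, value 57
- bookshelf+bicycle: volume 9, value 59
- sofa+bicycle+dining table: volume 13, value 64
Minimum volume: 8 m³.

8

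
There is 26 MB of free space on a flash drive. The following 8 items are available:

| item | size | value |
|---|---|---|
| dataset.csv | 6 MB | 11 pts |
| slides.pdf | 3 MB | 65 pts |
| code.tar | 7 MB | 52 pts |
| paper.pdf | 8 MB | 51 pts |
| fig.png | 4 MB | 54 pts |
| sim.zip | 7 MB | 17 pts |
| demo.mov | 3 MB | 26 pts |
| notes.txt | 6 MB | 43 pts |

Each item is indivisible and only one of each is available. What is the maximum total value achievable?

Check high-value combinations within 26 MB:
- slides.pdf+code.tar+paper.pdf+fig.png+demo.mov: size 3+7+8+4+3=25, value 65+52+51+54+26=248
- slides.pdf+code.tar+fig.png+demo.mov+notes.txt: size 3+7+4+3+6=23, value 65+52+54+26+43=240
- slides.pdf+paper.pdf+fig.png+demo.mov+notes.txt: size 3+8+4+3+6=24, value 65+51+54+26+43=239
Best: 248 pts.

248 pts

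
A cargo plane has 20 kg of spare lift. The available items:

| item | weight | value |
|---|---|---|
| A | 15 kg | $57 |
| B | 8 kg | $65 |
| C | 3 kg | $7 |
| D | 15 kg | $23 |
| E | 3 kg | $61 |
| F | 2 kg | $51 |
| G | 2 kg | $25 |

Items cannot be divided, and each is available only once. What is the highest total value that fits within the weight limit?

This is a 0/1 knapsack; check combinations near the capacity.
- B+C+E+F+G: weight 8+3+3+2+2=18, value 65+7+61+51+25=209
- B+E+F+G: weight 8+3+2+2=15, value 65+61+51+25=202
- B+C+E+F: weight 8+3+3+2=16, value 65+7+61+51=184
Best: $209.

$209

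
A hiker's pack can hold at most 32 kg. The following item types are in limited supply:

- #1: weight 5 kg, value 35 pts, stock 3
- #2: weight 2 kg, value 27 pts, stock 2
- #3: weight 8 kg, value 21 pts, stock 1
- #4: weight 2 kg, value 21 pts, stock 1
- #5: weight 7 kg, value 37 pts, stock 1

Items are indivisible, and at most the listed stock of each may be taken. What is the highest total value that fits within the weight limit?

217 pts

Best selections within weight 32 and stock limits:
- 3×#1 + 2×#2 + 1×#4 + 1×#5: weight 28, value 217
- 2×#1 + 2×#2 + 1×#3 + 1×#4 + 1×#5: weight 31, value 203
- 3×#1 + 2×#2 + 1×#3 + 1×#4: weight 29, value 201
- 3×#1 + 2×#2 + 1×#5: weight 26, value 196
Best: 217 pts.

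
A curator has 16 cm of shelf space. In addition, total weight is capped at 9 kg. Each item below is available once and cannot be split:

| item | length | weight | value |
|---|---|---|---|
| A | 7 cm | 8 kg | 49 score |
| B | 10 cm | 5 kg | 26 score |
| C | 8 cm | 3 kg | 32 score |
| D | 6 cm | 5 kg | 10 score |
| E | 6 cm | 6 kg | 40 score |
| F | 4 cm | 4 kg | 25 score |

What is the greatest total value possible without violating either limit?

72 score

Feasible sets respecting both limits:
- C+E: length 14, weight 9, value 72
- C+F: length 12, weight 7, value 57
- B+F: length 14, weight 9, value 51
- A: length 7, weight 8, value 49
Best: 72 score.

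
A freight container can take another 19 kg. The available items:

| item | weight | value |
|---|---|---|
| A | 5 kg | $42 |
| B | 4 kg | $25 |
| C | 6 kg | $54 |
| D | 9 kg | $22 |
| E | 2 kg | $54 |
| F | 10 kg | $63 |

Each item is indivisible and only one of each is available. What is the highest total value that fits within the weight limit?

Check high-value combinations within 19 kg:
- A+B+C+E: weight 5+4+6+2=17, value 42+25+54+54=175
- C+E+F: weight 6+2+10=18, value 54+54+63=171
- A+E+F: weight 5+2+10=17, value 42+54+63=159
- A+C+E: weight 5+6+2=13, value 42+54+54=150
- B+E+F: weight 4+2+10=16, value 25+54+63=142
Best: $175.

$175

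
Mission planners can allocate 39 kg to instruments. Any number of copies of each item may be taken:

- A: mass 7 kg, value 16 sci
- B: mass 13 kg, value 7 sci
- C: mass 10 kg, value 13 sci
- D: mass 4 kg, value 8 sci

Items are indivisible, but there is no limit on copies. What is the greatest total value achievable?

88 sci

Best value-per-unit is A at 16/7; filling with it alone gives 5×16 = 80.
Optimal mix: 5×A + 1×D → mass 39, value 88.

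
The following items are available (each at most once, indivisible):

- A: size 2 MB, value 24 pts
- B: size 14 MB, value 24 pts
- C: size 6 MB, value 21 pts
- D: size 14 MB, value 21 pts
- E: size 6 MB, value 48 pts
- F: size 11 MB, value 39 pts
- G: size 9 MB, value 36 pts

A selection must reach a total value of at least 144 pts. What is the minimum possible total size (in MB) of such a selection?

Subsets with value ≥ 144, sorted by total size:
- A+E+F+G: size 28, value 147
- C+E+F+G: size 32, value 144
Minimum size: 28 MB.

28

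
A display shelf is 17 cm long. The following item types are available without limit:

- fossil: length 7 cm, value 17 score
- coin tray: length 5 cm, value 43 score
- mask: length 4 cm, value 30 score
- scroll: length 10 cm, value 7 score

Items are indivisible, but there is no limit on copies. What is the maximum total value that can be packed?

133 score

Best value-per-unit is coin tray at 43/5; filling with it alone gives 3×43 = 129.
Optimal mix: 1×coin tray + 3×mask → length 17, value 133.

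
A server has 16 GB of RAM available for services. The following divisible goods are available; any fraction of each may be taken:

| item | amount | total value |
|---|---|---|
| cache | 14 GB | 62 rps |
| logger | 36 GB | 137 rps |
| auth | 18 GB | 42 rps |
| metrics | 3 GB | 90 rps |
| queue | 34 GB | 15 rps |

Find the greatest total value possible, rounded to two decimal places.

147.57

Take in order of value per unit:
- metrics (90/3 per unit): all 3 → value 90, running total 90.00
- cache (62/14 per unit): 13 of 14 → value 13×62/14 = 57.5714, running total 147.57
Total 147.57.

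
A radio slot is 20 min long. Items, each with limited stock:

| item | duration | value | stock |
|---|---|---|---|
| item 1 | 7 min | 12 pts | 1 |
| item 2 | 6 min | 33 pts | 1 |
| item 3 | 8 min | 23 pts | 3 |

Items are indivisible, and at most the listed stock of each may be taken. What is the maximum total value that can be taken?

Best selections within duration 20 and stock limits:
- 1×item 2 + 1×item 3: duration 14, value 56
- 2×item 3: duration 16, value 46
- 1×item 1 + 1×item 2: duration 13, value 45
Best: 56 pts.

56 pts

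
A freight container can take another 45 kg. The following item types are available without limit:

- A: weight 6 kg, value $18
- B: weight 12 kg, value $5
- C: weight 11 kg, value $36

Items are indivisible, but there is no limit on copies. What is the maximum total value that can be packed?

Best value-per-unit is C at 36/11; filling with it alone gives 4×36 = 144.
Optimal mix: 2×A + 3×C → weight 45, value 144.

$144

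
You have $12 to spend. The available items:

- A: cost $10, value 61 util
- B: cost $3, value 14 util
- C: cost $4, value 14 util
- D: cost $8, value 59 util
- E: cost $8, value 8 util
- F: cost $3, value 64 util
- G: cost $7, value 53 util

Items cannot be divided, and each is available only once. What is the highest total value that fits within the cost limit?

123 util

Check high-value combinations within $12:
- D+F: cost 8+3=11, value 59+64=123
- F+G: cost 3+7=10, value 64+53=117
- B+C+F: cost 3+4+3=10, value 14+14+64=92
- B+F: cost 3+3=6, value 14+64=78
- C+F: cost 4+3=7, value 14+64=78
Best: 123 util.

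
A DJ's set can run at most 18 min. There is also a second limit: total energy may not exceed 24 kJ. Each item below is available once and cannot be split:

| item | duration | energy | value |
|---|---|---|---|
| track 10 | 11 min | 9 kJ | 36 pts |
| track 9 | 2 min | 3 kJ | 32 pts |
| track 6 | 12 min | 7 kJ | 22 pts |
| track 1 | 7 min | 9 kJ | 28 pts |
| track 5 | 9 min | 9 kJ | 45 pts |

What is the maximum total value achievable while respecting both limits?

105 pts

Feasible sets respecting both limits:
- track 9+track 1+track 5: duration 18, energy 21, value 105
- track 9+track 5: duration 11, energy 12, value 77
- track 1+track 5: duration 16, energy 18, value 73
Best: 105 pts.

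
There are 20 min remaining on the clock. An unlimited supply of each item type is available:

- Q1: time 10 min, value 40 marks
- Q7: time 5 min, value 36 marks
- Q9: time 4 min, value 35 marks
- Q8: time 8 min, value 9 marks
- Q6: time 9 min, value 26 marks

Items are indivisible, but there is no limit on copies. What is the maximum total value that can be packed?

Best value-per-unit is Q9 at 35/4, and filling with it alone uses time 5×4=20. No mix of the others beats 5×35 = 175.

175 marks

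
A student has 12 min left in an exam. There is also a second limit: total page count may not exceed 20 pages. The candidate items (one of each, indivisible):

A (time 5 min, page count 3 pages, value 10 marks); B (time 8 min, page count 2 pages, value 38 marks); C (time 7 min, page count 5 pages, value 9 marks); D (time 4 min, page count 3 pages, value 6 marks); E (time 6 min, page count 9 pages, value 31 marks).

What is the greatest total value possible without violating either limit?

44 marks

Feasible sets respecting both limits:
- B+D: time 12, page count 5, value 44
- A+E: time 11, page count 12, value 41
- B: time 8, page count 2, value 38
- D+E: time 10, page count 12, value 37
Best: 44 marks.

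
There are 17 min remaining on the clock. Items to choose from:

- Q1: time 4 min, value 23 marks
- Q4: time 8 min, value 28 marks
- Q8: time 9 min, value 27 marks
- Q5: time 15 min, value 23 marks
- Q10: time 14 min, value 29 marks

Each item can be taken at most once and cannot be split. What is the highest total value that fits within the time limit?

55 marks

This is a 0/1 knapsack; check combinations near the capacity.
- Q4+Q8: time 8+9=17, value 28+27=55
- Q1+Q4: time 4+8=12, value 23+28=51
- Q1+Q8: time 4+9=13, value 23+27=50
- Q10: time 14, value 29
Best: 55 marks.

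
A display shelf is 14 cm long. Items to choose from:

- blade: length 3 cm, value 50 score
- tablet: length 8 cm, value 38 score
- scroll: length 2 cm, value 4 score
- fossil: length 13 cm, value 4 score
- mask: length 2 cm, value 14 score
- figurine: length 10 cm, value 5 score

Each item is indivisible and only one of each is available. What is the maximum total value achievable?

Check high-value combinations within 14 cm:
- blade+tablet+mask: length 3+8+2=13, value 50+38+14=102
- blade+tablet+scroll: length 3+8+2=13, value 50+38+4=92
- blade+tablet: length 3+8=11, value 50+38=88
Best: 102 score.

102 score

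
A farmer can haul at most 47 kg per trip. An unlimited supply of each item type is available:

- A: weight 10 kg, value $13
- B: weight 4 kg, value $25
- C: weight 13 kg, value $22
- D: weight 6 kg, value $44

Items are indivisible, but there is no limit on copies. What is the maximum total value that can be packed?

$333

Best value-per-unit is D at 44/6; filling with it alone gives 7×44 = 308.
Optimal mix: 1×B + 7×D → weight 46, value 333.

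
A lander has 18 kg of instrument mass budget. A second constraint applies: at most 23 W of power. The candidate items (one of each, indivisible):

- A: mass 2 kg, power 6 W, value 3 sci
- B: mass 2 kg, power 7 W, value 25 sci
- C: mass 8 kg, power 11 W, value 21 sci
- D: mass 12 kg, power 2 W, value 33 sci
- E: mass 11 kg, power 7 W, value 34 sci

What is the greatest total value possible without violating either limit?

Feasible sets respecting both limits:
- A+B+E: mass 15, power 20, value 62
- A+B+D: mass 16, power 15, value 61
- B+E: mass 13, power 14, value 59
Best: 62 sci.

62 sci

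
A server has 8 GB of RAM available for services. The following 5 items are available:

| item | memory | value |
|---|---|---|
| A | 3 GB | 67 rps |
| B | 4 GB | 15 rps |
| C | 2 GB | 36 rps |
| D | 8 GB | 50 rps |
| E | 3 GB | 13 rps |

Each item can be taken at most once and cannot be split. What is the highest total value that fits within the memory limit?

Check high-value combinations within 8 GB:
- A+C+E: memory 3+2+3=8, value 67+36+13=116
- A+C: memory 3+2=5, value 67+36=103
- A+B: memory 3+4=7, value 67+15=82
- A+E: memory 3+3=6, value 67+13=80
- A: memory 3, value 67
Best: 116 rps.

116 rps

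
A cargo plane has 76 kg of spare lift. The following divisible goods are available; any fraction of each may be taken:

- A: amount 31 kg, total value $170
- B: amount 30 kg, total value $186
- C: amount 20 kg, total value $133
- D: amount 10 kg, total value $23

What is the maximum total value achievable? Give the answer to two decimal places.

461.58

Take in order of value per unit:
- C (133/20 per unit): all 20 → value 133, running total 133.00
- B (186/30 per unit): all 30 → value 186, running total 319.00
- A (170/31 per unit): 26 of 31 → value 26×170/31 = 142.5806, running total 461.58
Total 461.58.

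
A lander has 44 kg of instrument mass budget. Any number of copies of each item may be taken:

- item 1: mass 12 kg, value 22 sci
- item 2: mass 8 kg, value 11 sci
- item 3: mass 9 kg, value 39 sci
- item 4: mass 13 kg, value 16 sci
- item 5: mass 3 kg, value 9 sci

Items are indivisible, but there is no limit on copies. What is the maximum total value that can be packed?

Best value-per-unit is item 3 at 39/9; filling with it alone gives 4×39 = 156.
Optimal mix: 4×item 3 + 2×item 5 → mass 42, value 174.

174 sci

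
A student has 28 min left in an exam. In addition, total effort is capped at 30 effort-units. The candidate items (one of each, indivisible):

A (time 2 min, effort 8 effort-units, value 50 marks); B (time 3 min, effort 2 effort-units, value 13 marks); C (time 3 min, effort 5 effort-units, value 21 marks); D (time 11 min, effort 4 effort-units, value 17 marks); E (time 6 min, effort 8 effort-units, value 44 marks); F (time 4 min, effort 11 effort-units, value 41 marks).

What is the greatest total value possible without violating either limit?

148 marks

Feasible sets respecting both limits:
- A+B+E+F: time 15, effort 29, value 148
- A+B+C+D+E: time 25, effort 27, value 145
- A+B+C+D+F: time 23, effort 30, value 142
- B+C+D+E+F: time 27, effort 30, value 136
Best: 148 marks.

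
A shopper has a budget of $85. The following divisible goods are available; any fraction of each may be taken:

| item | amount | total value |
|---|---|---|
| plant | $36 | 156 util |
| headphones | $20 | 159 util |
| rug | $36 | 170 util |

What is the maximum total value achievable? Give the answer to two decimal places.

454.67

Take in order of value per unit:
- headphones (159/20 per unit): all 20 → value 159, running total 159.00
- rug (170/36 per unit): all 36 → value 170, running total 329.00
- plant (156/36 per unit): 29 of 36 → value 29×156/36 = 125.6667, running total 454.67
Total 454.67.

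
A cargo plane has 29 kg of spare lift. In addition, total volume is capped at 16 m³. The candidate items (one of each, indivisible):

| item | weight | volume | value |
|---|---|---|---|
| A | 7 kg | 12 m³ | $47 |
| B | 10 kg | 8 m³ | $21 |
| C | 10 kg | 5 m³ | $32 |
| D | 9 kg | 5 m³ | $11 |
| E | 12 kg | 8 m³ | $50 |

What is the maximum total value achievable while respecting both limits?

$82

Feasible sets respecting both limits:
- C+E: weight 22, volume 13, value 82
- B+E: weight 22, volume 16, value 71
- D+E: weight 21, volume 13, value 61
- B+C: weight 20, volume 13, value 53
Best: $82.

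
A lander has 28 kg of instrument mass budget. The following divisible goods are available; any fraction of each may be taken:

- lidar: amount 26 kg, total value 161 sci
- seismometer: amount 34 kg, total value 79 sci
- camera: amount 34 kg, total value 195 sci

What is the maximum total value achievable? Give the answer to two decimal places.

Take in order of value per unit:
- lidar (161/26 per unit): all 26 → value 161, running total 161.00
- camera (195/34 per unit): 2 of 34 → value 2×195/34 = 11.4706, running total 172.47
Total 172.47.

172.47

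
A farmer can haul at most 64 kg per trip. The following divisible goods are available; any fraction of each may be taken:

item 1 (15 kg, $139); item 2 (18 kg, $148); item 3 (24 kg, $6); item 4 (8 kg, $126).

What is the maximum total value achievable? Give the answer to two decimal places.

Take in order of value per unit:
- item 4 (126/8 per unit): all 8 → value 126, running total 126.00
- item 1 (139/15 per unit): all 15 → value 139, running total 265.00
- item 2 (148/18 per unit): all 18 → value 148, running total 413.00
- item 3 (6/24 per unit): 23 of 24 → value 23×6/24 = 5.7500, running total 418.75
Total 418.75.

418.75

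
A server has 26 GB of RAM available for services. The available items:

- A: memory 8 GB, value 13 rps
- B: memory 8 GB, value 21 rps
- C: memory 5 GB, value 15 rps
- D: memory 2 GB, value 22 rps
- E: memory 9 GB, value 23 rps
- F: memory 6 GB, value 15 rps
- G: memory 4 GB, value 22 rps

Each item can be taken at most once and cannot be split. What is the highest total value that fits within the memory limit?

Check high-value combinations within 26 GB:
- C+D+E+F+G: memory 5+2+9+6+4=26, value 15+22+23+15+22=97
- B+C+D+F+G: memory 8+5+2+6+4=25, value 21+15+22+15+22=95
- B+D+E+G: memory 8+2+9+4=23, value 21+22+23+22=88
- A+C+D+F+G: memory 8+5+2+6+4=25, value 13+15+22+15+22=87
- C+D+E+G: memory 5+2+9+4=20, value 15+22+23+22=82
Best: 97 rps.

97 rps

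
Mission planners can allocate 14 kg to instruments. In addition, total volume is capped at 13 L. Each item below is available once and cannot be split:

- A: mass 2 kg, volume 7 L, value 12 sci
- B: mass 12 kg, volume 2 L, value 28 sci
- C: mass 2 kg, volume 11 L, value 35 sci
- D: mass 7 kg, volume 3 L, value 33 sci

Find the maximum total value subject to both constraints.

Feasible sets respecting both limits:
- B+C: mass 14, volume 13, value 63
- A+D: mass 9, volume 10, value 45
- A+B: mass 14, volume 9, value 40
- C: mass 2, volume 11, value 35
Best: 63 sci.

63 sci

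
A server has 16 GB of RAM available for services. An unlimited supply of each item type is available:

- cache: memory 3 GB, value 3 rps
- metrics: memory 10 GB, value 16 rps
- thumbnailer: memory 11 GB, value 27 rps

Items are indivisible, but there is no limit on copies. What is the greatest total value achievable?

30 rps

Best value-per-unit is thumbnailer at 27/11; filling with it alone gives 1×27 = 27.
Optimal mix: 1×cache + 1×thumbnailer → memory 14, value 30.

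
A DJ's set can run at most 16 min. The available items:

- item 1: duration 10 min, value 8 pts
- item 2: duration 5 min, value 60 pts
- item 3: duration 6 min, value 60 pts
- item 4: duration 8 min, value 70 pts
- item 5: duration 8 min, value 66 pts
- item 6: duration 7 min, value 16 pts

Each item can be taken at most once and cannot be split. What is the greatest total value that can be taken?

Check high-value combinations within 16 min:
- item 4+item 5: duration 8+8=16, value 70+66=136
- item 2+item 4: duration 5+8=13, value 60+70=130
- item 3+item 4: duration 6+8=14, value 60+70=130
- item 2+item 5: duration 5+8=13, value 60+66=126
Best: 136 pts.

136 pts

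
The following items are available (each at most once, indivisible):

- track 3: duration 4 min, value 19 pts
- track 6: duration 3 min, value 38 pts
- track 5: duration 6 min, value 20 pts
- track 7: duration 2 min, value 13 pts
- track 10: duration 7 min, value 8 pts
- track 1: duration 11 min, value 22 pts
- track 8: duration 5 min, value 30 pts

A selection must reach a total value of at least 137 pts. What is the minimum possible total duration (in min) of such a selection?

31

Subsets with value ≥ 137, sorted by total duration:
- track 3+track 6+track 5+track 7+track 1+track 8: duration 31, value 142
- track 3+track 6+track 5+track 10+track 1+track 8: duration 36, value 137
- track 3+track 6+track 5+track 7+track 10+track 1+track 8: duration 38, value 150
Minimum duration: 31 min.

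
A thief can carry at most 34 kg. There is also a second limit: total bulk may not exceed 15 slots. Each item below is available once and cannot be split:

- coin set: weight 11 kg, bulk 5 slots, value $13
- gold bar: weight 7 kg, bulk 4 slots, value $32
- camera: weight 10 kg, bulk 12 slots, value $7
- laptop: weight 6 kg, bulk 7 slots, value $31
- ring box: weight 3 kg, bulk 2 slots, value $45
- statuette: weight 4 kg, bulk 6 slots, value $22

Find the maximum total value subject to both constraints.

Feasible sets respecting both limits:
- gold bar+laptop+ring box: weight 16, bulk 13, value 108
- gold bar+ring box+statuette: weight 14, bulk 12, value 99
- laptop+ring box+statuette: weight 13, bulk 15, value 98
- coin set+gold bar+ring box: weight 21, bulk 11, value 90
Best: $108.

$108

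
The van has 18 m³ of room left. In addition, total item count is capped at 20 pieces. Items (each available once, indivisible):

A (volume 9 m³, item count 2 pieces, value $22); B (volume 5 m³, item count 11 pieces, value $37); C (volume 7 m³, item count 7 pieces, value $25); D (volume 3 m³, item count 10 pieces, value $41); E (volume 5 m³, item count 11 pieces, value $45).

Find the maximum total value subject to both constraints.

Feasible sets respecting both limits:
- C+E: volume 12, item count 18, value 70
- A+E: volume 14, item count 13, value 67
- C+D: volume 10, item count 17, value 66
- A+D: volume 12, item count 12, value 63
Best: $70.

$70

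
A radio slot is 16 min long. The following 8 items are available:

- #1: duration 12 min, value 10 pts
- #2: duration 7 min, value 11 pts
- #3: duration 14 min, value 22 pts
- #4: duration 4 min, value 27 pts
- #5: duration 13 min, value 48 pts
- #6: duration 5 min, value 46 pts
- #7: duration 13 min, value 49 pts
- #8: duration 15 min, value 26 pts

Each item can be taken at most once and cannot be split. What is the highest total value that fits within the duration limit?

84 pts

Check high-value combinations within 16 min:
- #2+#4+#6: duration 7+4+5=16, value 11+27+46=84
- #4+#6: duration 4+5=9, value 27+46=73
- #2+#6: duration 7+5=12, value 11+46=57
Best: 84 pts.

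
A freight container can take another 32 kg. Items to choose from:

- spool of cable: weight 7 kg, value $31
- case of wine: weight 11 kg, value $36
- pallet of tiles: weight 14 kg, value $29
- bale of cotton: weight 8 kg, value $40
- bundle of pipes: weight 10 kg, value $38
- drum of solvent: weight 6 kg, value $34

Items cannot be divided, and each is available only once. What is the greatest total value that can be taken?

Check high-value combinations within 32 kg:
- spool of cable+bale of cotton+bundle of pipes+drum of solvent: weight 7+8+10+6=31, value 31+40+38+34=143
- spool of cable+case of wine+bale of cotton+drum of solvent: weight 7+11+8+6=32, value 31+36+40+34=141
- case of wine+bale of cotton+bundle of pipes: weight 11+8+10=29, value 36+40+38=114
Best: $143.

$143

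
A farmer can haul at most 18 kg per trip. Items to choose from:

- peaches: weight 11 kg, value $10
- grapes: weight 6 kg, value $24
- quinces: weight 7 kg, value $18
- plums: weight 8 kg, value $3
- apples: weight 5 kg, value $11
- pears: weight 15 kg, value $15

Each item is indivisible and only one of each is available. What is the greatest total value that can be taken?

$53

Check high-value combinations within 18 kg:
- grapes+quinces+apples: weight 6+7+5=18, value 24+18+11=53
- grapes+quinces: weight 6+7=13, value 24+18=42
- grapes+apples: weight 6+5=11, value 24+11=35
- peaches+grapes: weight 11+6=17, value 10+24=34
Best: $53.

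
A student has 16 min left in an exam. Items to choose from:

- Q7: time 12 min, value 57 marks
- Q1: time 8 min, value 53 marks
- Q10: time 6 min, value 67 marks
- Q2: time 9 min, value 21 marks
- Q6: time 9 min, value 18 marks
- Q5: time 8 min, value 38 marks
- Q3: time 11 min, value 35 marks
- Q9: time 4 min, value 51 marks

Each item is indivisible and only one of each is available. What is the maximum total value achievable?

120 marks

This is a 0/1 knapsack; check combinations near the capacity.
- Q1+Q10: time 8+6=14, value 53+67=120
- Q10+Q9: time 6+4=10, value 67+51=118
- Q7+Q9: time 12+4=16, value 57+51=108
- Q10+Q5: time 6+8=14, value 67+38=105
- Q1+Q9: time 8+4=12, value 53+51=104
Best: 120 marks.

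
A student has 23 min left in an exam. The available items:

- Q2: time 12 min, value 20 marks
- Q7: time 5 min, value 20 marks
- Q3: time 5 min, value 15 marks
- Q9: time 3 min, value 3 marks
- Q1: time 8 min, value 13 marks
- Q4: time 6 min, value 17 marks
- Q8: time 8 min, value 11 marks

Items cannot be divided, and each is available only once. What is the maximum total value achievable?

57 marks

Check high-value combinations within 23 min:
- Q2+Q7+Q4: time 12+5+6=23, value 20+20+17=57
- Q7+Q3+Q9+Q4: time 5+5+3+6=19, value 20+15+3+17=55
- Q2+Q7+Q3: time 12+5+5=22, value 20+20+15=55
- Q7+Q9+Q1+Q4: time 5+3+8+6=22, value 20+3+13+17=53
- Q7+Q3+Q4: time 5+5+6=16, value 20+15+17=52
Best: 57 marks.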